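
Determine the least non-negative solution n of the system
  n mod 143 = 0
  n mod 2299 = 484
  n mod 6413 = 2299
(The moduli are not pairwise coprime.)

1214356

Combine the congruences pairwise.
gcd(143, 2299) = 11 and 11 | (484 − 0), so the pair is consistent; merging gives n ≡ 18876 (mod 29887), where 29887 = lcm(143, 2299).
gcd(29887, 6413) = 121 and 121 | (2299 − 18876), so the pair is consistent; merging gives n ≡ 1214356 (mod 1584011), where 1584011 = lcm(29887, 6413).
The solution is unique modulo lcm(143, 2299, 6413) = 1584011.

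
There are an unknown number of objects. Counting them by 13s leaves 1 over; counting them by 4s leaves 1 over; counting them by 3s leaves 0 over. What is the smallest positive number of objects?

Combine the congruences pairwise.
From N ≡ 1 (mod 13) write N = 1 + 13t. Substituting into N ≡ 1 (mod 4) gives 13t ≡ 0 (mod 4), and since 1⁻¹ ≡ 1 (mod 4), t ≡ 0. Hence N ≡ 1 + 13·0 = 1 (mod 52).
From N ≡ 1 (mod 52) write N = 1 + 52t. Substituting into N ≡ 0 (mod 3) gives 52t ≡ 2 (mod 3), and since 1⁻¹ ≡ 1 (mod 3), t ≡ 2. Hence N ≡ 1 + 52·2 = 105 (mod 156).

105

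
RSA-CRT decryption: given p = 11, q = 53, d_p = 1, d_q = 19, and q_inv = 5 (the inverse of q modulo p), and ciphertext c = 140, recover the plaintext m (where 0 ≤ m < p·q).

426

m₁ = c^(d_p) mod p: c ≡ 8 (mod 11), and 8^1 mod 11 = 8.
m₂ = c^(d_q) mod q: c ≡ 34 (mod 53), and 34^19 mod 53 = 2.
h = q_inv·(m₁ − m₂) mod p = 5·(8 − 2) mod 11 = 8.
m = m₂ + h·q = 2 + 8·53 = 426.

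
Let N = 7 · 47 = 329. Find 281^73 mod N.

Mod 7: 281 ≡ 1; by Fermat, exponent reduces to 73 mod 6 = 1; 1^1 ≡ 1 (mod 7).
Mod 47: 281 ≡ 46; by Fermat, exponent reduces to 73 mod 46 = 27; 46^27 ≡ 46 (mod 47).
Combine by CRT: x ≡ 1 (mod 7), x ≡ 46 (mod 47) ⇒ x ≡ 281 (mod 329).

281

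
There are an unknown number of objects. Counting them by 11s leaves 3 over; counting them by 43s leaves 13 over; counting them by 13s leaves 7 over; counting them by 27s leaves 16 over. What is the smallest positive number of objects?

158425

The moduli are pairwise coprime; M = 11·43·13·27 = 166023.
M/11 = 15093; 15093 ≡ 1 (mod 11), inverse 1.
M/43 = 3861; 3861 ≡ 34 (mod 43); 34·19 ≡ 1, so inverse 19.
M/13 = 12771; 12771 ≡ 5 (mod 13); 5·8 ≡ 1, so inverse 8.
M/27 = 6149; 6149 ≡ 20 (mod 27); 20·23 ≡ 1, so inverse 23.
N ≡ 3·15093·1 + 13·3861·19 + 7·12771·8 + 16·6149·23 = 3976954.
3976954 mod 166023 = 158425.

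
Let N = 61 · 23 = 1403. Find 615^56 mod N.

Mod 61: 615 ≡ 5; 5^56 ≡ 57 (mod 61).
Mod 23: 615 ≡ 17; by Fermat, exponent reduces to 56 mod 22 = 12; 17^12 ≡ 6 (mod 23).
Combine by CRT: x ≡ 57 (mod 61), x ≡ 6 (mod 23) ⇒ x ≡ 972 (mod 1403).

972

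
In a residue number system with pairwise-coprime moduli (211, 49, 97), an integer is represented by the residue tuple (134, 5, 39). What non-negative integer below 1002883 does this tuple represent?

Combine the congruences pairwise.
From x ≡ 134 (mod 211) write x = 134 + 211t. Substituting into x ≡ 5 (mod 49) gives 211t ≡ 18 (mod 49), and since 15⁻¹ ≡ 36 (mod 49), t ≡ 11. Hence x ≡ 134 + 211·11 = 2455 (mod 10339).
From x ≡ 2455 (mod 10339) write x = 2455 + 10339t. Substituting into x ≡ 39 (mod 97) gives 10339t ≡ 9 (mod 97), and since 57⁻¹ ≡ 80 (mod 97), t ≡ 41. Hence x ≡ 2455 + 10339·41 = 426354 (mod 1002883).

426354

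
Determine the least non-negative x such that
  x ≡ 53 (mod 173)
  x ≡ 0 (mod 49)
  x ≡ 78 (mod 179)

56105

The moduli are pairwise coprime; N = 173·49·179 = 1517383.
N/173 = 8771; 8771 ≡ 121 (mod 173); 121·163 ≡ 1, so inverse 163.
N/49 = 30967; 30967 ≡ 48 (mod 49); 48·48 ≡ 1, so inverse 48.
N/179 = 8477; 8477 ≡ 64 (mod 179); 64·14 ≡ 1, so inverse 14.
x ≡ 53·8771·163 + 0·30967·48 + 78·8477·14 = 85029553.
85029553 mod 1517383 = 56105.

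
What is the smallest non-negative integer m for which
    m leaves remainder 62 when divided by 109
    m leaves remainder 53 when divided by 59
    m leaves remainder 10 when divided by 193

The moduli are pairwise coprime; N = 109·59·193 = 1241183.
N/109 = 11387; 11387 ≡ 51 (mod 109); 51·62 ≡ 1, so inverse 62.
N/59 = 21037; 21037 ≡ 33 (mod 59); 33·34 ≡ 1, so inverse 34.
N/193 = 6431; 6431 ≡ 62 (mod 193); 62·165 ≡ 1, so inverse 165.
m ≡ 62·11387·62 + 53·21037·34 + 10·6431·165 = 92291452.
92291452 mod 1241183 = 443910.

443910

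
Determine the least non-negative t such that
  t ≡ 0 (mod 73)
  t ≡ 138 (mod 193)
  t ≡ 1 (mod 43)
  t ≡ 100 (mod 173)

Combine the congruences pairwise.
From t ≡ 0 (mod 73) write t = 0 + 73s. Substituting into t ≡ 138 (mod 193) gives 73s ≡ 138 (mod 193), and since 73⁻¹ ≡ 156 (mod 193), s ≡ 105. Hence t ≡ 0 + 73·105 = 7665 (mod 14089).
From t ≡ 7665 (mod 14089) write t = 7665 + 14089s. Substituting into t ≡ 1 (mod 43) gives 14089s ≡ 33 (mod 43), and since 28⁻¹ ≡ 20 (mod 43), s ≡ 15. Hence t ≡ 7665 + 14089·15 = 219000 (mod 605827).
From t ≡ 219000 (mod 605827) write t = 219000 + 605827s. Substituting into t ≡ 100 (mod 173) gives 605827s ≡ 118 (mod 173), and since 154⁻¹ ≡ 91 (mod 173), s ≡ 12. Hence t ≡ 219000 + 605827·12 = 7488924 (mod 104808071).

7488924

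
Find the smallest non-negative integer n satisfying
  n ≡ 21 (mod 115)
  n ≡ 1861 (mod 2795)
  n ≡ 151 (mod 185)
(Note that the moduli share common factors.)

1158991

Combine the congruences pairwise.
gcd(115, 2795) = 5 and 5 | (1861 − 21), so the pair is consistent; merging gives n ≡ 1861 (mod 64285), where 64285 = lcm(115, 2795).
gcd(64285, 185) = 5 and 5 | (151 − 1861), so the pair is consistent; merging gives n ≡ 1158991 (mod 2378545), where 2378545 = lcm(64285, 185).
The solution is unique modulo lcm(115, 2795, 185) = 2378545.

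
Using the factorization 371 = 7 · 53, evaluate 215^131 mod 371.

Mod 7: 215 ≡ 5; by Fermat, exponent reduces to 131 mod 6 = 5; 5^5 ≡ 3 (mod 7).
Mod 53: 215 ≡ 3; by Fermat, exponent reduces to 131 mod 52 = 27; 3^27 ≡ 50 (mod 53).
Combine by CRT: x ≡ 3 (mod 7), x ≡ 50 (mod 53) ⇒ x ≡ 262 (mod 371).

262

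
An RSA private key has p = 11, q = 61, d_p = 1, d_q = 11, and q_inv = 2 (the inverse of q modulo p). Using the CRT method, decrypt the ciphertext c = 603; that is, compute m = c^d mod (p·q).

152

m₁ = c^(d_p) mod p: c ≡ 9 (mod 11), and 9^1 mod 11 = 9.
m₂ = c^(d_q) mod q: c ≡ 54 (mod 61), and 54^11 mod 61 = 30.
h = q_inv·(m₁ − m₂) mod p = 2·(9 − 30) mod 11 = 2.
m = m₂ + h·q = 30 + 2·61 = 152.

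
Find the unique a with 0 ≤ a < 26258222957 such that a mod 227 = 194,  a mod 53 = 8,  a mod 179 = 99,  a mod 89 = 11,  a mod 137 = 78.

The moduli are pairwise coprime; N = 227·53·179·89·137 = 26258222957.
N/227 = 115674991; 115674991 ≡ 104 (mod 227); 104·203 ≡ 1, so inverse 203.
N/53 = 495438169; 495438169 ≡ 52 (mod 53); 52·52 ≡ 1, so inverse 52.
N/179 = 146693983; 146693983 ≡ 82 (mod 179); 82·155 ≡ 1, so inverse 155.
N/89 = 295036213; 295036213 ≡ 56 (mod 89); 56·62 ≡ 1, so inverse 62.
N/137 = 191665861; 191665861 ≡ 121 (mod 137); 121·77 ≡ 1, so inverse 77.
a ≡ 194·115674991·203 + 8·495438169·52 + 99·146693983·155 + 11·295036213·62 + 78·191665861·77 = 8364993801433.
8364993801433 mod 26258222957 = 14878901107.

14878901107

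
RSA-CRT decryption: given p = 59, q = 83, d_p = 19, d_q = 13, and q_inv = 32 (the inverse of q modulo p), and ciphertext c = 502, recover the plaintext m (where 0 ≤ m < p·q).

3696

m₁ = c^(d_p) mod p: c ≡ 30 (mod 59), and 30^19 mod 59 = 38.
m₂ = c^(d_q) mod q: c ≡ 4 (mod 83), and 4^13 mod 83 = 44.
h = q_inv·(m₁ − m₂) mod p = 32·(38 − 44) mod 59 = 44.
m = m₂ + h·q = 44 + 44·83 = 3696.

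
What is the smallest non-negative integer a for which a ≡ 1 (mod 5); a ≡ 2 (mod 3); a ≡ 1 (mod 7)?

71

The moduli are pairwise coprime; N = 5·3·7 = 105.
N/5 = 21; 21 ≡ 1 (mod 5), inverse 1.
N/3 = 35; 35 ≡ 2 (mod 3); 2·2 ≡ 1, so inverse 2.
N/7 = 15; 15 ≡ 1 (mod 7), inverse 1.
a ≡ 1·21·1 + 2·35·2 + 1·15·1 = 176.
176 mod 105 = 71.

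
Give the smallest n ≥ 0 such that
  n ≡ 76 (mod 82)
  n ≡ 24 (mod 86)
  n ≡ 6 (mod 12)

gcd(82, 86) = 2 and 2 | (24 − 76), so the pair is consistent; merging gives n ≡ 1142 (mod 3526), where 3526 = lcm(82, 86).
gcd(3526, 12) = 2 and 2 | (6 − 1142), so the pair is consistent; merging gives n ≡ 15246 (mod 21156), where 21156 = lcm(3526, 12).
The solution is unique modulo lcm(82, 86, 12) = 21156.

15246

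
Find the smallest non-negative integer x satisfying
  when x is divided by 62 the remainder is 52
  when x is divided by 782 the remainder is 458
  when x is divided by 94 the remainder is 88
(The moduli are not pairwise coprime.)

Combine the congruences pairwise.
gcd(62, 782) = 2 and 2 | (458 − 52), so the pair is consistent; merging gives x ≡ 3586 (mod 24242), where 24242 = lcm(62, 782).
gcd(24242, 94) = 2 and 2 | (88 − 3586), so the pair is consistent; merging gives x ≡ 52070 (mod 1139374), where 1139374 = lcm(24242, 94).
The solution is unique modulo lcm(62, 782, 94) = 1139374.

52070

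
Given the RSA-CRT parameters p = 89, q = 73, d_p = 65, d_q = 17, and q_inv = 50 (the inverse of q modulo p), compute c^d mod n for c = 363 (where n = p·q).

4051

m₁ = c^(d_p) mod p: c ≡ 7 (mod 89), and 7^65 mod 89 = 46.
m₂ = c^(d_q) mod q: c ≡ 71 (mod 73), and 71^17 mod 73 = 36.
h = q_inv·(m₁ − m₂) mod p = 50·(46 − 36) mod 89 = 55.
m = m₂ + h·q = 36 + 55·73 = 4051.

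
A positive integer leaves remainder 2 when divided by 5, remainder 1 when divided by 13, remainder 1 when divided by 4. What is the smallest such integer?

157

The moduli are pairwise coprime; N = 5·13·4 = 260.
N/5 = 52; 52 ≡ 2 (mod 5); 2·3 ≡ 1, so inverse 3.
N/13 = 20; 20 ≡ 7 (mod 13); 7·2 ≡ 1, so inverse 2.
N/4 = 65; 65 ≡ 1 (mod 4), inverse 1.
a ≡ 2·52·3 + 1·20·2 + 1·65·1 = 417.
417 mod 260 = 157.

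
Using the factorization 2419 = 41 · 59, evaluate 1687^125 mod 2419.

Mod 41: 1687 ≡ 6; by Fermat, exponent reduces to 125 mod 40 = 5; 6^5 ≡ 27 (mod 41).
Mod 59: 1687 ≡ 35; by Fermat, exponent reduces to 125 mod 58 = 9; 35^9 ≡ 9 (mod 59).
Combine by CRT: x ≡ 27 (mod 41), x ≡ 9 (mod 59) ⇒ x ≡ 68 (mod 2419).

68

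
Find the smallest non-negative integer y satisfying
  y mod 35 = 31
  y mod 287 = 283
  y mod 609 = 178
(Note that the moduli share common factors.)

gcd(35, 287) = 7 and 7 | (283 − 31), so the pair is consistent; merging gives y ≡ 1431 (mod 1435), where 1435 = lcm(35, 287).
gcd(1435, 609) = 7 and 7 | (178 − 1431), so the pair is consistent; merging gives y ≡ 101881 (mod 124845), where 124845 = lcm(1435, 609).
The solution is unique modulo lcm(35, 287, 609) = 124845.

101881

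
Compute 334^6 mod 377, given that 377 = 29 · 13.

Mod 29: 334 ≡ 15; 15^6 ≡ 5 (mod 29).
Mod 13: 334 ≡ 9; 9^6 ≡ 1 (mod 13).
Combine by CRT: x ≡ 5 (mod 29), x ≡ 1 (mod 13) ⇒ x ≡ 92 (mod 377).

92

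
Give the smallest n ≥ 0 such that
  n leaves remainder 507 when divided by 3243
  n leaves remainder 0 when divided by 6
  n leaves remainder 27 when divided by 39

Combine the congruences pairwise.
gcd(3243, 6) = 3 and 3 | (0 − 507), so the pair is consistent; merging gives n ≡ 3750 (mod 6486), where 6486 = lcm(3243, 6).
gcd(6486, 39) = 3 and 3 | (27 − 3750), so the pair is consistent; merging gives n ≡ 36180 (mod 84318), where 84318 = lcm(6486, 39).
The solution is unique modulo lcm(3243, 6, 39) = 84318.

36180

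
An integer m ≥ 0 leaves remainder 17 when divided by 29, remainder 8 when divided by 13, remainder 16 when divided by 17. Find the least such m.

2192

The moduli are pairwise coprime; N = 29·13·17 = 6409.
N/29 = 221; 221 ≡ 18 (mod 29); 18·21 ≡ 1, so inverse 21.
N/13 = 493; 493 ≡ 12 (mod 13); 12·12 ≡ 1, so inverse 12.
N/17 = 377; 377 ≡ 3 (mod 17); 3·6 ≡ 1, so inverse 6.
m ≡ 17·221·21 + 8·493·12 + 16·377·6 = 162417.
162417 mod 6409 = 2192.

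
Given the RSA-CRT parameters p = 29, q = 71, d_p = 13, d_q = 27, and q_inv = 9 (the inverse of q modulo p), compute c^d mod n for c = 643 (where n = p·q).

m₁ = c^(d_p) mod p: c ≡ 5 (mod 29), and 5^13 mod 29 = 6.
m₂ = c^(d_q) mod q: c ≡ 4 (mod 71), and 4^27 mod 71 = 24.
h = q_inv·(m₁ − m₂) mod p = 9·(6 − 24) mod 29 = 12.
m = m₂ + h·q = 24 + 12·71 = 876.

876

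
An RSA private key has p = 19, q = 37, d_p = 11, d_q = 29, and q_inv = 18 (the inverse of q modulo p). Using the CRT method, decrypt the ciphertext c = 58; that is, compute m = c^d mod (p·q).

m₁ = c^(d_p) mod p: c ≡ 1 (mod 19), and 1^11 mod 19 = 1.
m₂ = c^(d_q) mod q: c ≡ 21 (mod 37), and 21^29 mod 37 = 3.
h = q_inv·(m₁ − m₂) mod p = 18·(1 − 3) mod 19 = 2.
m = m₂ + h·q = 3 + 2·37 = 77.

77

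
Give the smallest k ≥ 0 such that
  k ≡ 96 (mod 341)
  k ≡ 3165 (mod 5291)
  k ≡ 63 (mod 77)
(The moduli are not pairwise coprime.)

Combine the congruences pairwise.
gcd(341, 5291) = 11 and 11 | (3165 − 96), so the pair is consistent; merging gives k ≡ 3165 (mod 164021), where 164021 = lcm(341, 5291).
gcd(164021, 77) = 11 and 11 | (63 − 3165), so the pair is consistent; merging gives k ≡ 823270 (mod 1148147), where 1148147 = lcm(164021, 77).
The solution is unique modulo lcm(341, 5291, 77) = 1148147.

823270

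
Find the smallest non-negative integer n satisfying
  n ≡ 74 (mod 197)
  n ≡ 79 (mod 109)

From n ≡ 74 (mod 197) write n = 74 + 197t. Substituting into n ≡ 79 (mod 109) gives 197t ≡ 5 (mod 109), and since 88⁻¹ ≡ 83 (mod 109), t ≡ 88. Hence n ≡ 74 + 197·88 = 17410 (mod 21473).

17410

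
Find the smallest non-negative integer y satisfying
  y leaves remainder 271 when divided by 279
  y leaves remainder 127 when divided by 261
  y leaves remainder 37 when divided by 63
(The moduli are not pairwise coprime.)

Combine the congruences pairwise.
gcd(279, 261) = 9 and 9 | (127 − 271), so the pair is consistent; merging gives y ≡ 6130 (mod 8091), where 8091 = lcm(279, 261).
gcd(8091, 63) = 9 and 9 | (37 − 6130), so the pair is consistent; merging gives y ≡ 30403 (mod 56637), where 56637 = lcm(8091, 63).
The solution is unique modulo lcm(279, 261, 63) = 56637.

30403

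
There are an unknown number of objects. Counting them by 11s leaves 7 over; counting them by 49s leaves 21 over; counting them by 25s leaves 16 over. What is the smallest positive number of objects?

5166

The moduli are pairwise coprime; M = 11·49·25 = 13475.
M/11 = 1225; 1225 ≡ 4 (mod 11); 4·3 ≡ 1, so inverse 3.
M/49 = 275; 275 ≡ 30 (mod 49); 30·18 ≡ 1, so inverse 18.
M/25 = 539; 539 ≡ 14 (mod 25); 14·9 ≡ 1, so inverse 9.
N ≡ 7·1225·3 + 21·275·18 + 16·539·9 = 207291.
207291 mod 13475 = 5166.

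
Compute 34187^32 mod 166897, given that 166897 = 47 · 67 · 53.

Mod 47: 34187 ≡ 18; 18^32 ≡ 17 (mod 47).
Mod 67: 34187 ≡ 17; 17^32 ≡ 4 (mod 67).
Mod 53: 34187 ≡ 2; 2^32 ≡ 42 (mod 53).
Combine by CRT: x ≡ 17 (mod 47), x ≡ 4 (mod 67), x ≡ 42 (mod 53) ⇒ x ≡ 151357 (mod 166897).

151357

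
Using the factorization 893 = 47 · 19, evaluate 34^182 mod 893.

Mod 47: 34 ≡ 34; by Fermat, exponent reduces to 182 mod 46 = 44; 34^44 ≡ 42 (mod 47).
Mod 19: 34 ≡ 15; by Fermat, exponent reduces to 182 mod 18 = 2; 15^2 ≡ 16 (mod 19).
Combine by CRT: x ≡ 42 (mod 47), x ≡ 16 (mod 19) ⇒ x ≡ 700 (mod 893).

700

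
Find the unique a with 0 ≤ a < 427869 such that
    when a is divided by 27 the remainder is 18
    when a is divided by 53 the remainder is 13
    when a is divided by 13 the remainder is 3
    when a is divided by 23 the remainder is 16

234432

From a ≡ 18 (mod 27) write a = 18 + 27t. Substituting into a ≡ 13 (mod 53) gives 27t ≡ 48 (mod 53), and since 27⁻¹ ≡ 2 (mod 53), t ≡ 43. Hence a ≡ 18 + 27·43 = 1179 (mod 1431).
From a ≡ 1179 (mod 1431) write a = 1179 + 1431t. Substituting into a ≡ 3 (mod 13) gives 1431t ≡ 7 (mod 13), and since 1⁻¹ ≡ 1 (mod 13), t ≡ 7. Hence a ≡ 1179 + 1431·7 = 11196 (mod 18603).
From a ≡ 11196 (mod 18603) write a = 11196 + 18603t. Substituting into a ≡ 16 (mod 23) gives 18603t ≡ 21 (mod 23), and since 19⁻¹ ≡ 17 (mod 23), t ≡ 12. Hence a ≡ 11196 + 18603·12 = 234432 (mod 427869).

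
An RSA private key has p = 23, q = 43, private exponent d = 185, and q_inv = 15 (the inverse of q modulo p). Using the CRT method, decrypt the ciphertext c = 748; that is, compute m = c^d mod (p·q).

625

d_p = d mod (p−1) = 185 mod 22 = 9; d_q = d mod (q−1) = 17.
m₁ = c^(d_p) mod p: c ≡ 12 (mod 23), and 12^9 mod 23 = 4.
m₂ = c^(d_q) mod q: c ≡ 17 (mod 43), and 17^17 mod 43 = 23.
h = q_inv·(m₁ − m₂) mod p = 15·(4 − 23) mod 23 = 14.
m = m₂ + h·q = 23 + 14·43 = 625.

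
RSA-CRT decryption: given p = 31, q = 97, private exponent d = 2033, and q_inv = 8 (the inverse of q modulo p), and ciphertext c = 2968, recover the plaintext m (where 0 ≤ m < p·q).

201

d_p = d mod (p−1) = 2033 mod 30 = 23; d_q = d mod (q−1) = 17.
m₁ = c^(d_p) mod p: c ≡ 23 (mod 31), and 23^23 mod 31 = 15.
m₂ = c^(d_q) mod q: c ≡ 58 (mod 97), and 58^17 mod 97 = 7.
h = q_inv·(m₁ − m₂) mod p = 8·(15 − 7) mod 31 = 2.
m = m₂ + h·q = 7 + 2·97 = 201.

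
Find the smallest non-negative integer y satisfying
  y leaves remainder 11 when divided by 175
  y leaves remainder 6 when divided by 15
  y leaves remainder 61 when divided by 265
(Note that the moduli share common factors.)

Combine the congruences pairwise.
gcd(175, 15) = 5 and 5 | (6 − 11), so the pair is consistent; merging gives y ≡ 186 (mod 525), where 525 = lcm(175, 15).
gcd(525, 265) = 5 and 5 | (61 − 186), so the pair is consistent; merging gives y ≡ 13311 (mod 27825), where 27825 = lcm(525, 265).
The solution is unique modulo lcm(175, 15, 265) = 27825.

13311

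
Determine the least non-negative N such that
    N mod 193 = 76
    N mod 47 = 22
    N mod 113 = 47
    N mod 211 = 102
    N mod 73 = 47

15215379535

From N ≡ 76 (mod 193) write N = 76 + 193t. Substituting into N ≡ 22 (mod 47) gives 193t ≡ 40 (mod 47), and since 5⁻¹ ≡ 19 (mod 47), t ≡ 8. Hence N ≡ 76 + 193·8 = 1620 (mod 9071).
From N ≡ 1620 (mod 9071) write N = 1620 + 9071t. Substituting into N ≡ 47 (mod 113) gives 9071t ≡ 9 (mod 113), and since 31⁻¹ ≡ 62 (mod 113), t ≡ 106. Hence N ≡ 1620 + 9071·106 = 963146 (mod 1025023).
From N ≡ 963146 (mod 1025023) write N = 963146 + 1025023t. Substituting into N ≡ 102 (mod 211) gives 1025023t ≡ 171 (mod 211), and since 196⁻¹ ≡ 14 (mod 211), t ≡ 73. Hence N ≡ 963146 + 1025023·73 = 75789825 (mod 216279853).
From N ≡ 75789825 (mod 216279853) write N = 75789825 + 216279853t. Substituting into N ≡ 47 (mod 73) gives 216279853t ≡ 63 (mod 73), and since 52⁻¹ ≡ 66 (mod 73), t ≡ 70. Hence N ≡ 75789825 + 216279853·70 = 15215379535 (mod 15788429269).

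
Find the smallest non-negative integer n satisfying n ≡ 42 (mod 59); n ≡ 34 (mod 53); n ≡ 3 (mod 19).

The moduli are pairwise coprime; M = 59·53·19 = 59413.
M/59 = 1007; 1007 ≡ 4 (mod 59); 4·15 ≡ 1, so inverse 15.
M/53 = 1121; 1121 ≡ 8 (mod 53); 8·20 ≡ 1, so inverse 20.
M/19 = 3127; 3127 ≡ 11 (mod 19); 11·7 ≡ 1, so inverse 7.
n ≡ 42·1007·15 + 34·1121·20 + 3·3127·7 = 1462357.
1462357 mod 59413 = 36445.

36445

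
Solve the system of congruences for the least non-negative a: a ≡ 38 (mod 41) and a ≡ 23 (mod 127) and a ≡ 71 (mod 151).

From a ≡ 38 (mod 41) write a = 38 + 41t. Substituting into a ≡ 23 (mod 127) gives 41t ≡ 112 (mod 127), and since 41⁻¹ ≡ 31 (mod 127), t ≡ 43. Hence a ≡ 38 + 41·43 = 1801 (mod 5207).
From a ≡ 1801 (mod 5207) write a = 1801 + 5207t. Substituting into a ≡ 71 (mod 151) gives 5207t ≡ 82 (mod 151), and since 73⁻¹ ≡ 60 (mod 151), t ≡ 88. Hence a ≡ 1801 + 5207·88 = 460017 (mod 786257).

460017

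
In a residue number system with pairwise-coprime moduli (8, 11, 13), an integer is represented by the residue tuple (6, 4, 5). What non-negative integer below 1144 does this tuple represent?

Combine the congruences pairwise.
From x ≡ 6 (mod 8) write x = 6 + 8t. Substituting into x ≡ 4 (mod 11) gives 8t ≡ 9 (mod 11), and since 8⁻¹ ≡ 7 (mod 11), t ≡ 8. Hence x ≡ 6 + 8·8 = 70 (mod 88).
From x ≡ 70 (mod 88) write x = 70 + 88t. Substituting into x ≡ 5 (mod 13) gives 88t ≡ 0 (mod 13), and since 10⁻¹ ≡ 4 (mod 13), t ≡ 0. Hence x ≡ 70 + 88·0 = 70 (mod 1144).

70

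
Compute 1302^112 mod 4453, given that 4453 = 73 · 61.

Mod 73: 1302 ≡ 61; by Fermat, exponent reduces to 112 mod 72 = 40; 61^40 ≡ 4 (mod 73).
Mod 61: 1302 ≡ 21; by Fermat, exponent reduces to 112 mod 60 = 52; 21^52 ≡ 13 (mod 61).
Combine by CRT: x ≡ 4 (mod 73), x ≡ 13 (mod 61) ⇒ x ≡ 1172 (mod 4453).

1172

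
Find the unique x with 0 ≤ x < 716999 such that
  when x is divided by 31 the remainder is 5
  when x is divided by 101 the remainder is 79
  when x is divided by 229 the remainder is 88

107947

Combine the congruences pairwise.
From x ≡ 5 (mod 31) write x = 5 + 31t. Substituting into x ≡ 79 (mod 101) gives 31t ≡ 74 (mod 101), and since 31⁻¹ ≡ 88 (mod 101), t ≡ 48. Hence x ≡ 5 + 31·48 = 1493 (mod 3131).
From x ≡ 1493 (mod 3131) write x = 1493 + 3131t. Substituting into x ≡ 88 (mod 229) gives 3131t ≡ 198 (mod 229), and since 154⁻¹ ≡ 58 (mod 229), t ≡ 34. Hence x ≡ 1493 + 3131·34 = 107947 (mod 716999).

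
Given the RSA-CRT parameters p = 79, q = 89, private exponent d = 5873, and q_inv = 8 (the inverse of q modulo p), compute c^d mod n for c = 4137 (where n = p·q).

3197

d_p = d mod (p−1) = 5873 mod 78 = 23; d_q = d mod (q−1) = 65.
m₁ = c^(d_p) mod p: c ≡ 29 (mod 79), and 29^23 mod 79 = 37.
m₂ = c^(d_q) mod q: c ≡ 43 (mod 89), and 43^65 mod 89 = 82.
h = q_inv·(m₁ − m₂) mod p = 8·(37 − 82) mod 79 = 35.
m = m₂ + h·q = 82 + 35·89 = 3197.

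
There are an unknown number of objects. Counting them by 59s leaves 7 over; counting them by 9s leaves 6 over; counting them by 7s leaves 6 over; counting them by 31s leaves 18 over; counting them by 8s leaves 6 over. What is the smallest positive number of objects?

The moduli are pairwise coprime; M = 59·9·7·31·8 = 921816.
M/59 = 15624; 15624 ≡ 48 (mod 59); 48·16 ≡ 1, so inverse 16.
M/9 = 102424; 102424 ≡ 4 (mod 9); 4·7 ≡ 1, so inverse 7.
M/7 = 131688; 131688 ≡ 4 (mod 7); 4·2 ≡ 1, so inverse 2.
M/31 = 29736; 29736 ≡ 7 (mod 31); 7·9 ≡ 1, so inverse 9.
M/8 = 115227; 115227 ≡ 3 (mod 8); 3·3 ≡ 1, so inverse 3.
N ≡ 7·15624·16 + 6·102424·7 + 6·131688·2 + 18·29736·9 + 6·115227·3 = 14523270.
14523270 mod 921816 = 696030.

696030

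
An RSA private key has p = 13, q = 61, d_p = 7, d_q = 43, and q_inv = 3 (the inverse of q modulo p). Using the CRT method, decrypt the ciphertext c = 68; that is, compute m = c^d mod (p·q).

250

m₁ = c^(d_p) mod p: c ≡ 3 (mod 13), and 3^7 mod 13 = 3.
m₂ = c^(d_q) mod q: c ≡ 7 (mod 61), and 7^43 mod 61 = 6.
h = q_inv·(m₁ − m₂) mod p = 3·(3 − 6) mod 13 = 4.
m = m₂ + h·q = 6 + 4·61 = 250.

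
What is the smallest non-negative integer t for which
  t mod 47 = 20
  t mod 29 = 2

1336

Combine the congruences pairwise.
From t ≡ 20 (mod 47) write t = 20 + 47s. Substituting into t ≡ 2 (mod 29) gives 47s ≡ 11 (mod 29), and since 18⁻¹ ≡ 21 (mod 29), s ≡ 28. Hence t ≡ 20 + 47·28 = 1336 (mod 1363).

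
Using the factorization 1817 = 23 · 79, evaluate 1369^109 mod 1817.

715

Mod 23: 1369 ≡ 12; by Fermat, exponent reduces to 109 mod 22 = 21; 12^21 ≡ 2 (mod 23).
Mod 79: 1369 ≡ 26; by Fermat, exponent reduces to 109 mod 78 = 31; 26^31 ≡ 4 (mod 79).
Combine by CRT: x ≡ 2 (mod 23), x ≡ 4 (mod 79) ⇒ x ≡ 715 (mod 1817).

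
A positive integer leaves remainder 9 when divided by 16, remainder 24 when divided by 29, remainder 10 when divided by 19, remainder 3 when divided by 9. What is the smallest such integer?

The moduli are pairwise coprime; N = 16·29·19·9 = 79344.
N/16 = 4959; 4959 ≡ 15 (mod 16); 15·15 ≡ 1, so inverse 15.
N/29 = 2736; 2736 ≡ 10 (mod 29); 10·3 ≡ 1, so inverse 3.
N/19 = 4176; 4176 ≡ 15 (mod 19); 15·14 ≡ 1, so inverse 14.
N/9 = 8816; 8816 ≡ 5 (mod 9); 5·2 ≡ 1, so inverse 2.
k ≡ 9·4959·15 + 24·2736·3 + 10·4176·14 + 3·8816·2 = 1503993.
1503993 mod 79344 = 75801.

75801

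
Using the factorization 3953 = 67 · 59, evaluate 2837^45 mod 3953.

Mod 67: 2837 ≡ 23; 23^45 ≡ 64 (mod 67).
Mod 59: 2837 ≡ 5; 5^45 ≡ 19 (mod 59).
Combine by CRT: x ≡ 64 (mod 67), x ≡ 19 (mod 59) ⇒ x ≡ 3146 (mod 3953).

3146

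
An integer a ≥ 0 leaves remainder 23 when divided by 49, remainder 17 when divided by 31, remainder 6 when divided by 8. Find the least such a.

From a ≡ 23 (mod 49) write a = 23 + 49t. Substituting into a ≡ 17 (mod 31) gives 49t ≡ 25 (mod 31), and since 18⁻¹ ≡ 19 (mod 31), t ≡ 10. Hence a ≡ 23 + 49·10 = 513 (mod 1519).
From a ≡ 513 (mod 1519) write a = 513 + 1519t. Substituting into a ≡ 6 (mod 8) gives 1519t ≡ 5 (mod 8), and since 7⁻¹ ≡ 7 (mod 8), t ≡ 3. Hence a ≡ 513 + 1519·3 = 5070 (mod 12152).

5070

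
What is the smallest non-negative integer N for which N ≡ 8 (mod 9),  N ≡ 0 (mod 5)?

From N ≡ 8 (mod 9) write N = 8 + 9t. Substituting into N ≡ 0 (mod 5) gives 9t ≡ 2 (mod 5), and since 4⁻¹ ≡ 4 (mod 5), t ≡ 3. Hence N ≡ 8 + 9·3 = 35 (mod 45).

35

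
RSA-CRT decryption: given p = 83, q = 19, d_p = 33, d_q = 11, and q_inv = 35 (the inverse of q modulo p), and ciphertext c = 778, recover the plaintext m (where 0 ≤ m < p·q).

94

m₁ = c^(d_p) mod p: c ≡ 31 (mod 83), and 31^33 mod 83 = 11.
m₂ = c^(d_q) mod q: c ≡ 18 (mod 19), and 18^11 mod 19 = 18.
h = q_inv·(m₁ − m₂) mod p = 35·(11 − 18) mod 83 = 4.
m = m₂ + h·q = 18 + 4·19 = 94.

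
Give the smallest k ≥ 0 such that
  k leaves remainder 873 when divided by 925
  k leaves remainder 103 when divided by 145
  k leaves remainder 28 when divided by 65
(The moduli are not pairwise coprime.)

229348

gcd(925, 145) = 5 and 5 | (103 − 873), so the pair is consistent; merging gives k ≡ 14748 (mod 26825), where 26825 = lcm(925, 145).
gcd(26825, 65) = 5 and 5 | (28 − 14748), so the pair is consistent; merging gives k ≡ 229348 (mod 348725), where 348725 = lcm(26825, 65).
The solution is unique modulo lcm(925, 145, 65) = 348725.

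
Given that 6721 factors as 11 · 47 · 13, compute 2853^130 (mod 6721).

1343

Mod 11: 2853 ≡ 4; since 10 | 130, by Fermat 4^130 ≡ 1 (mod 11).
Mod 47: 2853 ≡ 33; by Fermat, exponent reduces to 130 mod 46 = 38; 33^38 ≡ 27 (mod 47).
Mod 13: 2853 ≡ 6; by Fermat, exponent reduces to 130 mod 12 = 10; 6^10 ≡ 4 (mod 13).
Combine by CRT: x ≡ 1 (mod 11), x ≡ 27 (mod 47), x ≡ 4 (mod 13) ⇒ x ≡ 1343 (mod 6721).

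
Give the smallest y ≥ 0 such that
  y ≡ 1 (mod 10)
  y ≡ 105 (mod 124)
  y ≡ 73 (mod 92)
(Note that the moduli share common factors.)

Combine the congruences pairwise.
gcd(10, 124) = 2 and 2 | (105 − 1), so the pair is consistent; merging gives y ≡ 601 (mod 620), where 620 = lcm(10, 124).
gcd(620, 92) = 4 and 4 | (73 − 601), so the pair is consistent; merging gives y ≡ 14241 (mod 14260), where 14260 = lcm(620, 92).
The solution is unique modulo lcm(10, 124, 92) = 14260.

14241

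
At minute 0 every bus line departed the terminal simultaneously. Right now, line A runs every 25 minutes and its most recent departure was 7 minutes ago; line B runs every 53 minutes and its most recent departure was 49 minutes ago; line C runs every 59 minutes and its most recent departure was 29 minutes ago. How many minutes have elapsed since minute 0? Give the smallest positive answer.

23157

The moduli are pairwise coprime; N = 25·53·59 = 78175.
N/25 = 3127; 3127 ≡ 2 (mod 25); 2·13 ≡ 1, so inverse 13.
N/53 = 1475; 1475 ≡ 44 (mod 53); 44·47 ≡ 1, so inverse 47.
N/59 = 1325; 1325 ≡ 27 (mod 59); 27·35 ≡ 1, so inverse 35.
t ≡ 7·3127·13 + 49·1475·47 + 29·1325·35 = 5026357.
5026357 mod 78175 = 23157.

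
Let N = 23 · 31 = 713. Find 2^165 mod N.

Mod 23: 2 ≡ 2; by Fermat, exponent reduces to 165 mod 22 = 11; 2^11 ≡ 1 (mod 23).
Mod 31: 2 ≡ 2; by Fermat, exponent reduces to 165 mod 30 = 15; 2^15 ≡ 1 (mod 31).
Combine by CRT: x ≡ 1 (mod 23), x ≡ 1 (mod 31) ⇒ x ≡ 1 (mod 713).

1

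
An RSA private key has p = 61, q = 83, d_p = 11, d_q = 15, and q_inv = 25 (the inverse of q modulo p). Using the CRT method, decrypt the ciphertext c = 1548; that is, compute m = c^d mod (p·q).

3271

m₁ = c^(d_p) mod p: c ≡ 23 (mod 61), and 23^11 mod 61 = 38.
m₂ = c^(d_q) mod q: c ≡ 54 (mod 83), and 54^15 mod 83 = 34.
h = q_inv·(m₁ − m₂) mod p = 25·(38 − 34) mod 61 = 39.
m = m₂ + h·q = 34 + 39·83 = 3271.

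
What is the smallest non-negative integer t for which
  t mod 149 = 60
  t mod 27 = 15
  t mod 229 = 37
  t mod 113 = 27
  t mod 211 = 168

17592469098

From t ≡ 60 (mod 149) write t = 60 + 149s. Substituting into t ≡ 15 (mod 27) gives 149s ≡ 9 (mod 27), and since 14⁻¹ ≡ 2 (mod 27), s ≡ 18. Hence t ≡ 60 + 149·18 = 2742 (mod 4023).
From t ≡ 2742 (mod 4023) write t = 2742 + 4023s. Substituting into t ≡ 37 (mod 229) gives 4023s ≡ 43 (mod 229), and since 130⁻¹ ≡ 37 (mod 229), s ≡ 217. Hence t ≡ 2742 + 4023·217 = 875733 (mod 921267).
From t ≡ 875733 (mod 921267) write t = 875733 + 921267s. Substituting into t ≡ 27 (mod 113) gives 921267s ≡ 44 (mod 113), and since 91⁻¹ ≡ 77 (mod 113), s ≡ 111. Hence t ≡ 875733 + 921267·111 = 103136370 (mod 104103171).
From t ≡ 103136370 (mod 104103171) write t = 103136370 + 104103171s. Substituting into t ≡ 168 (mod 211) gives 104103171s ≡ 176 (mod 211), and since 202⁻¹ ≡ 164 (mod 211), s ≡ 168. Hence t ≡ 103136370 + 104103171·168 = 17592469098 (mod 21965769081).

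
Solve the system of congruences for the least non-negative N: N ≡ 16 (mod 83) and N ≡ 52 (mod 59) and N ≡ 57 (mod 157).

511877

The moduli are pairwise coprime; M = 83·59·157 = 768829.
M/83 = 9263; 9263 ≡ 50 (mod 83); 50·5 ≡ 1, so inverse 5.
M/59 = 13031; 13031 ≡ 51 (mod 59); 51·22 ≡ 1, so inverse 22.
M/157 = 4897; 4897 ≡ 30 (mod 157); 30·89 ≡ 1, so inverse 89.
N ≡ 16·9263·5 + 52·13031·22 + 57·4897·89 = 40490985.
40490985 mod 768829 = 511877.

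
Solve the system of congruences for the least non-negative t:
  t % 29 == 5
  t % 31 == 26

From t ≡ 5 (mod 29) write t = 5 + 29s. Substituting into t ≡ 26 (mod 31) gives 29s ≡ 21 (mod 31), and since 29⁻¹ ≡ 15 (mod 31), s ≡ 5. Hence t ≡ 5 + 29·5 = 150 (mod 899).

150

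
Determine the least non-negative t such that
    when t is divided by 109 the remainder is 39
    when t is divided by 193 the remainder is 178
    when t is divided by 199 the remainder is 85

1750688

From t ≡ 39 (mod 109) write t = 39 + 109s. Substituting into t ≡ 178 (mod 193) gives 109s ≡ 139 (mod 193), and since 109⁻¹ ≡ 85 (mod 193), s ≡ 42. Hence t ≡ 39 + 109·42 = 4617 (mod 21037).
From t ≡ 4617 (mod 21037) write t = 4617 + 21037s. Substituting into t ≡ 85 (mod 199) gives 21037s ≡ 45 (mod 199), and since 142⁻¹ ≡ 192 (mod 199), s ≡ 83. Hence t ≡ 4617 + 21037·83 = 1750688 (mod 4186363).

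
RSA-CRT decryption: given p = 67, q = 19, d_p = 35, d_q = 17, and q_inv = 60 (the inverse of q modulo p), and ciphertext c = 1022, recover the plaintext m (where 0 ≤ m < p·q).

m₁ = c^(d_p) mod p: c ≡ 17 (mod 67), and 17^35 mod 67 = 21.
m₂ = c^(d_q) mod q: c ≡ 15 (mod 19), and 15^17 mod 19 = 14.
h = q_inv·(m₁ − m₂) mod p = 60·(21 − 14) mod 67 = 18.
m = m₂ + h·q = 14 + 18·19 = 356.

356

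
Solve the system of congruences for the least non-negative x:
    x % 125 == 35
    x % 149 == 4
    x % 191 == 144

587660

The moduli are pairwise coprime; N = 125·149·191 = 3557375.
N/125 = 28459; 28459 ≡ 84 (mod 125); 84·64 ≡ 1, so inverse 64.
N/149 = 23875; 23875 ≡ 35 (mod 149); 35·132 ≡ 1, so inverse 132.
N/191 = 18625; 18625 ≡ 98 (mod 191); 98·115 ≡ 1, so inverse 115.
x ≡ 35·28459·64 + 4·23875·132 + 144·18625·115 = 384784160.
384784160 mod 3557375 = 587660.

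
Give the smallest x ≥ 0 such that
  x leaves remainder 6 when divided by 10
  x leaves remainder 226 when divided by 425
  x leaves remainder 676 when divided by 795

56326

gcd(10, 425) = 5 and 5 | (226 − 6), so the pair is consistent; merging gives x ≡ 226 (mod 850), where 850 = lcm(10, 425).
gcd(850, 795) = 5 and 5 | (676 − 226), so the pair is consistent; merging gives x ≡ 56326 (mod 135150), where 135150 = lcm(850, 795).
The solution is unique modulo lcm(10, 425, 795) = 135150.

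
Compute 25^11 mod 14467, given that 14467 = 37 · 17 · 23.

7108

Mod 37: 25 ≡ 25; 25^11 ≡ 4 (mod 37).
Mod 17: 25 ≡ 8; 8^11 ≡ 2 (mod 17).
Mod 23: 25 ≡ 2; 2^11 ≡ 1 (mod 23).
Combine by CRT: x ≡ 4 (mod 37), x ≡ 2 (mod 17), x ≡ 1 (mod 23) ⇒ x ≡ 7108 (mod 14467).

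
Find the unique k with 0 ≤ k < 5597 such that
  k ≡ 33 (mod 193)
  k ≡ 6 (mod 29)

From k ≡ 33 (mod 193) write k = 33 + 193t. Substituting into k ≡ 6 (mod 29) gives 193t ≡ 2 (mod 29), and since 19⁻¹ ≡ 26 (mod 29), t ≡ 23. Hence k ≡ 33 + 193·23 = 4472 (mod 5597).

4472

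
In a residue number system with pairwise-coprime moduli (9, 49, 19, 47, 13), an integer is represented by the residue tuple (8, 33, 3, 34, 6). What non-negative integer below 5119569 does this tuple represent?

4798358

The moduli are pairwise coprime; N = 9·49·19·47·13 = 5119569.
N/9 = 568841; 568841 ≡ 5 (mod 9); 5·2 ≡ 1, so inverse 2.
N/49 = 104481; 104481 ≡ 13 (mod 49); 13·34 ≡ 1, so inverse 34.
N/19 = 269451; 269451 ≡ 12 (mod 19); 12·8 ≡ 1, so inverse 8.
N/47 = 108927; 108927 ≡ 28 (mod 47); 28·42 ≡ 1, so inverse 42.
N/13 = 393813; 393813 ≡ 4 (mod 13); 4·10 ≡ 1, so inverse 10.
x ≡ 8·568841·2 + 33·104481·34 + 3·269451·8 + 34·108927·42 + 6·393813·10 = 311972498.
311972498 mod 5119569 = 4798358.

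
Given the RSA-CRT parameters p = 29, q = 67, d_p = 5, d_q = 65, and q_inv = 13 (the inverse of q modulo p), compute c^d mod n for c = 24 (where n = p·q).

1689

m₁ = c^(d_p) mod p: c ≡ 24 (mod 29), and 24^5 mod 29 = 7.
m₂ = c^(d_q) mod q: c ≡ 24 (mod 67), and 24^65 mod 67 = 14.
h = q_inv·(m₁ − m₂) mod p = 13·(7 − 14) mod 29 = 25.
m = m₂ + h·q = 14 + 25·67 = 1689.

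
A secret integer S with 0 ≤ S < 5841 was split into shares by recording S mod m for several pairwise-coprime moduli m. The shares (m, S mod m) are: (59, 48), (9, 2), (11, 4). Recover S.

5240

The moduli are pairwise coprime; N = 59·9·11 = 5841.
N/59 = 99; 99 ≡ 40 (mod 59); 40·31 ≡ 1, so inverse 31.
N/9 = 649; 649 ≡ 1 (mod 9), inverse 1.
N/11 = 531; 531 ≡ 3 (mod 11); 3·4 ≡ 1, so inverse 4.
S ≡ 48·99·31 + 2·649·1 + 4·531·4 = 157106.
157106 mod 5841 = 5240.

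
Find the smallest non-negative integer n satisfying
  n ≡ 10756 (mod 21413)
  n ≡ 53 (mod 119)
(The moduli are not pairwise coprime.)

Combine the congruences pairwise.
gcd(21413, 119) = 7 and 7 | (53 − 10756), so the pair is consistent; merging gives n ≡ 353364 (mod 364021), where 364021 = lcm(21413, 119).
The solution is unique modulo lcm(21413, 119) = 364021.

353364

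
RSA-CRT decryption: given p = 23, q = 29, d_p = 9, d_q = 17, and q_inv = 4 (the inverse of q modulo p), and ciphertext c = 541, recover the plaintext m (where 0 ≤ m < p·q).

188

m₁ = c^(d_p) mod p: c ≡ 12 (mod 23), and 12^9 mod 23 = 4.
m₂ = c^(d_q) mod q: c ≡ 19 (mod 29), and 19^17 mod 29 = 14.
h = q_inv·(m₁ − m₂) mod p = 4·(4 − 14) mod 23 = 6.
m = m₂ + h·q = 14 + 6·29 = 188.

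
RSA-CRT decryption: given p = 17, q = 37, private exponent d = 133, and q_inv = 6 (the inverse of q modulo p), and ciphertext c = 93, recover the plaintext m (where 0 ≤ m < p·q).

383

d_p = d mod (p−1) = 133 mod 16 = 5; d_q = d mod (q−1) = 25.
m₁ = c^(d_p) mod p: c ≡ 8 (mod 17), and 8^5 mod 17 = 9.
m₂ = c^(d_q) mod q: c ≡ 19 (mod 37), and 19^25 mod 37 = 13.
h = q_inv·(m₁ − m₂) mod p = 6·(9 − 13) mod 17 = 10.
m = m₂ + h·q = 13 + 10·37 = 383.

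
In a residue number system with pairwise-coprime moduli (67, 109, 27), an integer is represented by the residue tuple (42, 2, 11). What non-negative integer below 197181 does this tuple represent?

42185

The moduli are pairwise coprime; N = 67·109·27 = 197181.
N/67 = 2943; 2943 ≡ 62 (mod 67); 62·40 ≡ 1, so inverse 40.
N/109 = 1809; 1809 ≡ 65 (mod 109); 65·52 ≡ 1, so inverse 52.
N/27 = 7303; 7303 ≡ 13 (mod 27); 13·25 ≡ 1, so inverse 25.
x ≡ 42·2943·40 + 2·1809·52 + 11·7303·25 = 7140701.
7140701 mod 197181 = 42185.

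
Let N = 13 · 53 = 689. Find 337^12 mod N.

Mod 13: 337 ≡ 12; since 12 | 12, by Fermat 12^12 ≡ 1 (mod 13).
Mod 53: 337 ≡ 19; 19^12 ≡ 49 (mod 53).
Combine by CRT: x ≡ 1 (mod 13), x ≡ 49 (mod 53) ⇒ x ≡ 261 (mod 689).

261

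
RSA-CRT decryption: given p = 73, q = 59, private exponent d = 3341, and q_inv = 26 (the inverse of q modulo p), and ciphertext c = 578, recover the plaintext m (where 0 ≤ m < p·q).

2897

d_p = d mod (p−1) = 3341 mod 72 = 29; d_q = d mod (q−1) = 35.
m₁ = c^(d_p) mod p: c ≡ 67 (mod 73), and 67^29 mod 73 = 50.
m₂ = c^(d_q) mod q: c ≡ 47 (mod 59), and 47^35 mod 59 = 6.
h = q_inv·(m₁ − m₂) mod p = 26·(50 − 6) mod 73 = 49.
m = m₂ + h·q = 6 + 49·59 = 2897.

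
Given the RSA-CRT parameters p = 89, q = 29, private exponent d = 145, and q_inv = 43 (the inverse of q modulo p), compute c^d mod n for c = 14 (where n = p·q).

d_p = d mod (p−1) = 145 mod 88 = 57; d_q = d mod (q−1) = 5.
m₁ = c^(d_p) mod p: c ≡ 14 (mod 89), and 14^57 mod 89 = 46.
m₂ = c^(d_q) mod q: c ≡ 14 (mod 29), and 14^5 mod 29 = 19.
h = q_inv·(m₁ − m₂) mod p = 43·(46 − 19) mod 89 = 4.
m = m₂ + h·q = 19 + 4·29 = 135.

135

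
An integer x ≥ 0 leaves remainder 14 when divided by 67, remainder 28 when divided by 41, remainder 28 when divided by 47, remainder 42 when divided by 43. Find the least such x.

Combine the congruences pairwise.
From x ≡ 14 (mod 67) write x = 14 + 67t. Substituting into x ≡ 28 (mod 41) gives 67t ≡ 14 (mod 41), and since 26⁻¹ ≡ 30 (mod 41), t ≡ 10. Hence x ≡ 14 + 67·10 = 684 (mod 2747).
From x ≡ 684 (mod 2747) write x = 684 + 2747t. Substituting into x ≡ 28 (mod 47) gives 2747t ≡ 2 (mod 47), and since 21⁻¹ ≡ 9 (mod 47), t ≡ 18. Hence x ≡ 684 + 2747·18 = 50130 (mod 129109).
From x ≡ 50130 (mod 129109) write x = 50130 + 129109t. Substituting into x ≡ 42 (mod 43) gives 129109t ≡ 7 (mod 43), and since 23⁻¹ ≡ 15 (mod 43), t ≡ 19. Hence x ≡ 50130 + 129109·19 = 2503201 (mod 5551687).

2503201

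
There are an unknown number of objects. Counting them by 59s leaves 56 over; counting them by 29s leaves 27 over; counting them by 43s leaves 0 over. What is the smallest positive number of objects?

18877

The moduli are pairwise coprime; M = 59·29·43 = 73573.
M/59 = 1247; 1247 ≡ 8 (mod 59); 8·37 ≡ 1, so inverse 37.
M/29 = 2537; 2537 ≡ 14 (mod 29); 14·27 ≡ 1, so inverse 27.
M/43 = 1711; 1711 ≡ 34 (mod 43); 34·19 ≡ 1, so inverse 19.
N ≡ 56·1247·37 + 27·2537·27 + 0·1711·19 = 4433257.
4433257 mod 73573 = 18877.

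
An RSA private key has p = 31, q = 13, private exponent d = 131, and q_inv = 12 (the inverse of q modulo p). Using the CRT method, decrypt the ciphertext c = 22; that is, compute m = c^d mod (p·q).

d_p = d mod (p−1) = 131 mod 30 = 11; d_q = d mod (q−1) = 11.
m₁ = c^(d_p) mod p: c ≡ 22 (mod 31), and 22^11 mod 31 = 17.
m₂ = c^(d_q) mod q: c ≡ 9 (mod 13), and 9^11 mod 13 = 3.
h = q_inv·(m₁ − m₂) mod p = 12·(17 − 3) mod 31 = 13.
m = m₂ + h·q = 3 + 13·13 = 172.

172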